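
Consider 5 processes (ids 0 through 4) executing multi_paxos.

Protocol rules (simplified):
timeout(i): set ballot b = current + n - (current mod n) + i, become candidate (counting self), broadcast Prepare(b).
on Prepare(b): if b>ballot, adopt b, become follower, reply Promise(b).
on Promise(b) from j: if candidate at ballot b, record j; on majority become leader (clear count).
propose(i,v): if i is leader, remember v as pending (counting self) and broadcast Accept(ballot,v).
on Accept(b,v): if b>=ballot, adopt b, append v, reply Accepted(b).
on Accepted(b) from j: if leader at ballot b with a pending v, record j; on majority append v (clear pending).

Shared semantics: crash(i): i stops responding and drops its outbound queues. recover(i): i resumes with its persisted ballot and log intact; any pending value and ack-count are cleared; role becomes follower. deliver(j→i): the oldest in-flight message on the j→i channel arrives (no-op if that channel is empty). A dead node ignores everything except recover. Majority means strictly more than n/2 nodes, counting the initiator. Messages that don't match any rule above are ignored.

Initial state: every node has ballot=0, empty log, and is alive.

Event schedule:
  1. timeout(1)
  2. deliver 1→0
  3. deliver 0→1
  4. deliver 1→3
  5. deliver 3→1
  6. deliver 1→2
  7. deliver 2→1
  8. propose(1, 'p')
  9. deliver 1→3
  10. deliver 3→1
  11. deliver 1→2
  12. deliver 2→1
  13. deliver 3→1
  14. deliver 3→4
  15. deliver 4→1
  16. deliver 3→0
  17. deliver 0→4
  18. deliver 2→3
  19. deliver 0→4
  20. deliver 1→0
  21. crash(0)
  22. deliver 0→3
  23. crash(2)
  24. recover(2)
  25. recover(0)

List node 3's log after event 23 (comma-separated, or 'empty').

p

[1] timeout(1) → N1(cand b6 [-])
[2] deliver 1→0 → N0(foll b6 [-])
[3] deliver 0→1 → ∅
[4] deliver 1→3 → N3(foll b6 [-])
[5] deliver 3→1 → N1(lead b6 [-])
[6] deliver 1→2 → N2(foll b6 [-])
[7] deliver 2→1 → ∅
[8] propose(1,'p') → ∅
[9] deliver 1→3 → N3(foll b6 [p])
[10] deliver 3→1 → ∅
[11] deliver 1→2 → N2(foll b6 [p])
[12] deliver 2→1 → N1(lead b6 [p])
[13] deliver 3→1 → ∅
[14] deliver 3→4 → ∅
[15] deliver 4→1 → ∅
[16] deliver 3→0 → ∅
[17] deliver 0→4 → ∅
[18] deliver 2→3 → ∅
[19] deliver 0→4 → ∅
[20] deliver 1→0 → N0(foll b6 [p])
[21] crash(0) → N0(✗foll b6 [p])
[22] deliver 0→3 → ∅
[23] crash(2) → N2(✗foll b6 [p])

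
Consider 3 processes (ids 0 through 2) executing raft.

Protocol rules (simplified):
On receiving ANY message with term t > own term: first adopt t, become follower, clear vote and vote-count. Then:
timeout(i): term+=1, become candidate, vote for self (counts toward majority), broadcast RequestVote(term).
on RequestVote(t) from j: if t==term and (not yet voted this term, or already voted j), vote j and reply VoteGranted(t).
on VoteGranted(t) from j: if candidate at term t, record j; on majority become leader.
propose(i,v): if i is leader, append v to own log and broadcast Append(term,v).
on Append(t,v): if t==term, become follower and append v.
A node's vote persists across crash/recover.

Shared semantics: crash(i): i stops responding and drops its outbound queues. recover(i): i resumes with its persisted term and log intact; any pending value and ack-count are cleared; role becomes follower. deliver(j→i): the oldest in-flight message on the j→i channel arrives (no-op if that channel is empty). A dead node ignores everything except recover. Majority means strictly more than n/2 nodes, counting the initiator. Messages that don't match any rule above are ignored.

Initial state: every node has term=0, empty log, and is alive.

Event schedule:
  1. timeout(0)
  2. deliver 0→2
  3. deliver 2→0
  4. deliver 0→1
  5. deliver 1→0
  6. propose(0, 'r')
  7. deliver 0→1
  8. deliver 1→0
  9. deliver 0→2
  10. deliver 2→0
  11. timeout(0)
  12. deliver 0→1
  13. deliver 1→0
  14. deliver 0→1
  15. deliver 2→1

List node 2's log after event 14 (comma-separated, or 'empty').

r

1. timeout(0):  <0:cand t1 ->
2. deliver 0→2:  <2:foll t1 ->
3. deliver 2→0:  <0:lead t1 ->
4. deliver 0→1:  <1:foll t1 ->
5. deliver 1→0:  nop
6. propose(0,'r'):  <0:lead t1 r>
7. deliver 0→1:  <1:foll t1 r>
8. deliver 1→0:  nop
9. deliver 0→2:  <2:foll t1 r>
10. deliver 2→0:  nop
11. timeout(0):  <0:cand t2 r>
12. deliver 0→1:  <1:foll t2 r>
13. deliver 1→0:  <0:lead t2 r>
14. deliver 0→1:  nop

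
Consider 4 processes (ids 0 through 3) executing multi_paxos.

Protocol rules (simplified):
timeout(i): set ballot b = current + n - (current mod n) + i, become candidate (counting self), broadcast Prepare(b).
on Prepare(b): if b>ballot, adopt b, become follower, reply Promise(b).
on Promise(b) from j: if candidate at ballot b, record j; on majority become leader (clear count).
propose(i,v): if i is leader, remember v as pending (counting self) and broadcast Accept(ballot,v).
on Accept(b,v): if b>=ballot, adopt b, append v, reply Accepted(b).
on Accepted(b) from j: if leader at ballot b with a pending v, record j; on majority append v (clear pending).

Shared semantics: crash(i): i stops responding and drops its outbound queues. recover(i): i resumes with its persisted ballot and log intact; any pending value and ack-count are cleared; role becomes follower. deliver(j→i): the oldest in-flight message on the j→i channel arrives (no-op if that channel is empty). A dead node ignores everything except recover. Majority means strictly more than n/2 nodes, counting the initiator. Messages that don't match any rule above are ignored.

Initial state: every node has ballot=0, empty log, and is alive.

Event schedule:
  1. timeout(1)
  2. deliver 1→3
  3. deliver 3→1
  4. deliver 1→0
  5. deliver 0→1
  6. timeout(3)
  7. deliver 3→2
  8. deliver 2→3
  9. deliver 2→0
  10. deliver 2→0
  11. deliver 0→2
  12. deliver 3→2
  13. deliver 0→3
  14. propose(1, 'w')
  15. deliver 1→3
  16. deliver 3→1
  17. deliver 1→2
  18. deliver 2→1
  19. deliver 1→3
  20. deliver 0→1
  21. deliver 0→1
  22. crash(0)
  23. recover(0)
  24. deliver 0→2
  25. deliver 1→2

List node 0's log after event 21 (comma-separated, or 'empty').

1. timeout(1):  <1:cand b5 ->
2. deliver 1→3:  <3:foll b5 ->
3. deliver 3→1:  nop
4. deliver 1→0:  <0:foll b5 ->
5. deliver 0→1:  <1:lead b5 ->
6. timeout(3):  <3:cand b11 ->
7. deliver 3→2:  <2:foll b11 ->
8. deliver 2→3:  nop
9. deliver 2→0:  nop
10. deliver 2→0:  nop
11. deliver 0→2:  nop
12. deliver 3→2:  nop
13. deliver 0→3:  nop
14. propose(1,'w'):  nop
15. deliver 1→3:  nop
16. deliver 3→1:  <1:foll b11 ->
17. deliver 1→2:  nop
18. deliver 2→1:  nop
19. deliver 1→3:  <3:lead b11 ->
20. deliver 0→1:  nop
21. deliver 0→1:  nop

empty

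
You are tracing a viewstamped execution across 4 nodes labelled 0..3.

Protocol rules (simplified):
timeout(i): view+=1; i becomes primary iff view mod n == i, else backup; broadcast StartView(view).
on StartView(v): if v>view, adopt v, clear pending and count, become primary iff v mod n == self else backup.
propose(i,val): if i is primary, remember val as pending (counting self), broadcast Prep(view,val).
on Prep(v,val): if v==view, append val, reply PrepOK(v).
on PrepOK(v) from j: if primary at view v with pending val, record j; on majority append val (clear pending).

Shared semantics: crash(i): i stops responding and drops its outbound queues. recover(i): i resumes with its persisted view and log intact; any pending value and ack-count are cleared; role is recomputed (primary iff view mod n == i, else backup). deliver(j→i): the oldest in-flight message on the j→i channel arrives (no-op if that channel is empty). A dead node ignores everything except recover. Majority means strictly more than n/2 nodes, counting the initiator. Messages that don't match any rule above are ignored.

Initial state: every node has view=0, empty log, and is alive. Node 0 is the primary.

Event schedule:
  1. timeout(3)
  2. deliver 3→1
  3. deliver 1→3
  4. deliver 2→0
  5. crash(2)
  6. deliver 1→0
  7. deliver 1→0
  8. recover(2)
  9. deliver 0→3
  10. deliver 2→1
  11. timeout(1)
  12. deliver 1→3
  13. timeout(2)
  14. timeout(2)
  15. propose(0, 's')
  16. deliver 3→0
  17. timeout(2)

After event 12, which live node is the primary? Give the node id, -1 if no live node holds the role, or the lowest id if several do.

0

[1] timeout(3) → N3(back v1 [-])
[2] deliver 3→1 → N1(prim v1 [-])
[3] deliver 1→3 → ∅
[4] deliver 2→0 → ∅
[5] crash(2) → N2(✗back v0 [-])
[6] deliver 1→0 → ∅
[7] deliver 1→0 → ∅
[8] recover(2) → N2(back v0 [-])
[9] deliver 0→3 → ∅
[10] deliver 2→1 → ∅
[11] timeout(1) → N1(back v2 [-])
[12] deliver 1→3 → N3(back v2 [-])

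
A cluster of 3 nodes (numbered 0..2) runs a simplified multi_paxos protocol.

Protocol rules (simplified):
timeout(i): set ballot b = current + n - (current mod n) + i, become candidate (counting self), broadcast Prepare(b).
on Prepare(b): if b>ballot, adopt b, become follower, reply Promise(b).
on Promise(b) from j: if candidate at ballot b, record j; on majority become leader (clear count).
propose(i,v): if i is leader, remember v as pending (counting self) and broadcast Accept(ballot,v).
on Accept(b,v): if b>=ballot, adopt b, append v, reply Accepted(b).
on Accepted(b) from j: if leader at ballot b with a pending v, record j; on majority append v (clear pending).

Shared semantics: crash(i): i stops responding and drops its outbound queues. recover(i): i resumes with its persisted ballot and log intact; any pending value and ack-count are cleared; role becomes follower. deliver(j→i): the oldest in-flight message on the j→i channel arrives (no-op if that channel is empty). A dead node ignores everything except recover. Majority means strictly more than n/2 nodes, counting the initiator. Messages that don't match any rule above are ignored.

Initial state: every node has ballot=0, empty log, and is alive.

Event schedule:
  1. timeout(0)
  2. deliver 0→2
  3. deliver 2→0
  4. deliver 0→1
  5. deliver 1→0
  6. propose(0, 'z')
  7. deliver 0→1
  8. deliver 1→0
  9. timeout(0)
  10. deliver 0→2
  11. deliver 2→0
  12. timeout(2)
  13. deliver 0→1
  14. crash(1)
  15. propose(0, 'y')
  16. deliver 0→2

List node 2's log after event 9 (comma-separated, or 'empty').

1. timeout(0):  <0:cand b3 ->
2. deliver 0→2:  <2:foll b3 ->
3. deliver 2→0:  <0:lead b3 ->
4. deliver 0→1:  <1:foll b3 ->
5. deliver 1→0:  nop
6. propose(0,'z'):  nop
7. deliver 0→1:  <1:foll b3 z>
8. deliver 1→0:  <0:lead b3 z>
9. timeout(0):  <0:cand b6 z>

empty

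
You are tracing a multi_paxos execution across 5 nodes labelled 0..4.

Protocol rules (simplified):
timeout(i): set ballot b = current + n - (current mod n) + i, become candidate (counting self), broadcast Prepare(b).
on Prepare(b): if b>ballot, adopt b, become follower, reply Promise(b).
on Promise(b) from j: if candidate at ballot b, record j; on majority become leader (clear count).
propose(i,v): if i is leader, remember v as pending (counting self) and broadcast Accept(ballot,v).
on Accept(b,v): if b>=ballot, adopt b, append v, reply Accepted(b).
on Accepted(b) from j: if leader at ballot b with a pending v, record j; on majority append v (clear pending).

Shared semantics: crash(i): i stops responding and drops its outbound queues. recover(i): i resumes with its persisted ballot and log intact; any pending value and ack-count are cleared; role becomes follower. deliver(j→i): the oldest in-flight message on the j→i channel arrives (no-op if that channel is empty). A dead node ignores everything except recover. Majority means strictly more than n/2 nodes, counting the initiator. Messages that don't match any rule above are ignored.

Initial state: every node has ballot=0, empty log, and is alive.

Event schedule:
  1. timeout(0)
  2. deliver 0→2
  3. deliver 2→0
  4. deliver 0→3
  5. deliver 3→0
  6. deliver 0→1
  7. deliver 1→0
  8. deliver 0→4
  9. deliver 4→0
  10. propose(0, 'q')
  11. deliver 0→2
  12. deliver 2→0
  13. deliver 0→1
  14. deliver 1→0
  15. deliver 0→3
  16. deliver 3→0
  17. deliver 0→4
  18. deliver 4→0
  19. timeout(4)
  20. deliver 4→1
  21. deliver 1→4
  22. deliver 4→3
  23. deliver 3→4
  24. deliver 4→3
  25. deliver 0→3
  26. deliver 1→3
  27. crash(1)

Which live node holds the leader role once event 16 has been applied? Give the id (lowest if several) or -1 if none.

[1] timeout(0) → N0(cand b5 [-])
[2] deliver 0→2 → N2(foll b5 [-])
[3] deliver 2→0 → ∅
[4] deliver 0→3 → N3(foll b5 [-])
[5] deliver 3→0 → N0(lead b5 [-])
[6] deliver 0→1 → N1(foll b5 [-])
[7] deliver 1→0 → ∅
[8] deliver 0→4 → N4(foll b5 [-])
[9] deliver 4→0 → ∅
[10] propose(0,'q') → ∅
[11] deliver 0→2 → N2(foll b5 [q])
[12] deliver 2→0 → ∅
[13] deliver 0→1 → N1(foll b5 [q])
[14] deliver 1→0 → N0(lead b5 [q])
[15] deliver 0→3 → N3(foll b5 [q])
[16] deliver 3→0 → ∅

0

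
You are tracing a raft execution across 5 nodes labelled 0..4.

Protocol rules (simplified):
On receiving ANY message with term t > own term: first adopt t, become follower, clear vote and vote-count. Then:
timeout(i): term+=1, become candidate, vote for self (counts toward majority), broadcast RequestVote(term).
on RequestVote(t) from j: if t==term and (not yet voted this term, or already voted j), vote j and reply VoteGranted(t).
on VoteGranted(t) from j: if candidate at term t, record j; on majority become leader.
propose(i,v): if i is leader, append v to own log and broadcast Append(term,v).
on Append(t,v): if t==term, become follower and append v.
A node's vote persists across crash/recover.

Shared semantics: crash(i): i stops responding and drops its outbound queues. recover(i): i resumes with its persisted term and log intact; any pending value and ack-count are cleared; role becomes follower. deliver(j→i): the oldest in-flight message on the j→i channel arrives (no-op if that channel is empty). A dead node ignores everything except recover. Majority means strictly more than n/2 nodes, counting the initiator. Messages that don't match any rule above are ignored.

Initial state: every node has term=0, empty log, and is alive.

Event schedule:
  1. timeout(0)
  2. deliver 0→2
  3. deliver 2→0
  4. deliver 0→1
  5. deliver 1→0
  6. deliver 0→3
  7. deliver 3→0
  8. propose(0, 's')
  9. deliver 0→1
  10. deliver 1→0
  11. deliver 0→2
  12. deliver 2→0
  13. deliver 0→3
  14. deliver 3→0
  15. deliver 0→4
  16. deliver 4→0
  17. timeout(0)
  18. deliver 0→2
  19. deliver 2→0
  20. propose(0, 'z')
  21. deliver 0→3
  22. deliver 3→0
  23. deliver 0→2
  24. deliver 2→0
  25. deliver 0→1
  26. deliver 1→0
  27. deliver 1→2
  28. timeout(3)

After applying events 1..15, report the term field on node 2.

1

[1] timeout(0) → N0(cand t1 [-])
[2] deliver 0→2 → N2(foll t1 [-])
[3] deliver 2→0 → ∅
[4] deliver 0→1 → N1(foll t1 [-])
[5] deliver 1→0 → N0(lead t1 [-])
[6] deliver 0→3 → N3(foll t1 [-])
[7] deliver 3→0 → ∅
[8] propose(0,'s') → N0(lead t1 [s])
[9] deliver 0→1 → N1(foll t1 [s])
[10] deliver 1→0 → ∅
[11] deliver 0→2 → N2(foll t1 [s])
[12] deliver 2→0 → ∅
[13] deliver 0→3 → N3(foll t1 [s])
[14] deliver 3→0 → ∅
[15] deliver 0→4 → N4(foll t1 [-])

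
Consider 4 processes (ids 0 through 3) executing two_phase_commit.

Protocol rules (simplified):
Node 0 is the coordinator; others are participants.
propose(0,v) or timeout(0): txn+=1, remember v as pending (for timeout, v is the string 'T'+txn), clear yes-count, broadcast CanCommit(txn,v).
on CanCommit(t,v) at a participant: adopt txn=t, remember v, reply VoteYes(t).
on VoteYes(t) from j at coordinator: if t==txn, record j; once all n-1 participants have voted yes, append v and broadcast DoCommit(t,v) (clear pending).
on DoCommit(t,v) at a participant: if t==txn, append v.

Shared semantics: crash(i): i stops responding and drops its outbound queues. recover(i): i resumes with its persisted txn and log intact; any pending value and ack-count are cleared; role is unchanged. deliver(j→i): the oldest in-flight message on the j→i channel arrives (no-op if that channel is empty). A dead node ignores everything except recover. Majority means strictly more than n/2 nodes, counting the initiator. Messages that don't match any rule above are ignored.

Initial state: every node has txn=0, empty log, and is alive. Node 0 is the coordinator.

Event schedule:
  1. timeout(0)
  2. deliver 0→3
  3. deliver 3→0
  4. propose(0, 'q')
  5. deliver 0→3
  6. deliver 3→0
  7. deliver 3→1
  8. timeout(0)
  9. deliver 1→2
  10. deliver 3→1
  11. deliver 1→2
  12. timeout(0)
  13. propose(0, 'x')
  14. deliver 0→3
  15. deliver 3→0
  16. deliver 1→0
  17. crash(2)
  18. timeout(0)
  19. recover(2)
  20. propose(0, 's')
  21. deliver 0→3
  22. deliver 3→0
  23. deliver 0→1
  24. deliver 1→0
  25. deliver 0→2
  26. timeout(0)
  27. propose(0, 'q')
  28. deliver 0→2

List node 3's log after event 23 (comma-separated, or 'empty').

empty

1. timeout(0):  <0:coor t1 ->
2. deliver 0→3:  <3:part t1 ->
3. deliver 3→0:  nop
4. propose(0,'q'):  <0:coor t2 ->
5. deliver 0→3:  <3:part t2 ->
6. deliver 3→0:  nop
7. deliver 3→1:  nop
8. timeout(0):  <0:coor t3 ->
9. deliver 1→2:  nop
10. deliver 3→1:  nop
11. deliver 1→2:  nop
12. timeout(0):  <0:coor t4 ->
13. propose(0,'x'):  <0:coor t5 ->
14. deliver 0→3:  <3:part t3 ->
15. deliver 3→0:  nop
16. deliver 1→0:  nop
17. crash(2):  <2:✗part t0 ->
18. timeout(0):  <0:coor t6 ->
19. recover(2):  <2:part t0 ->
20. propose(0,'s'):  <0:coor t7 ->
21. deliver 0→3:  <3:part t4 ->
22. deliver 3→0:  nop
23. deliver 0→1:  <1:part t1 ->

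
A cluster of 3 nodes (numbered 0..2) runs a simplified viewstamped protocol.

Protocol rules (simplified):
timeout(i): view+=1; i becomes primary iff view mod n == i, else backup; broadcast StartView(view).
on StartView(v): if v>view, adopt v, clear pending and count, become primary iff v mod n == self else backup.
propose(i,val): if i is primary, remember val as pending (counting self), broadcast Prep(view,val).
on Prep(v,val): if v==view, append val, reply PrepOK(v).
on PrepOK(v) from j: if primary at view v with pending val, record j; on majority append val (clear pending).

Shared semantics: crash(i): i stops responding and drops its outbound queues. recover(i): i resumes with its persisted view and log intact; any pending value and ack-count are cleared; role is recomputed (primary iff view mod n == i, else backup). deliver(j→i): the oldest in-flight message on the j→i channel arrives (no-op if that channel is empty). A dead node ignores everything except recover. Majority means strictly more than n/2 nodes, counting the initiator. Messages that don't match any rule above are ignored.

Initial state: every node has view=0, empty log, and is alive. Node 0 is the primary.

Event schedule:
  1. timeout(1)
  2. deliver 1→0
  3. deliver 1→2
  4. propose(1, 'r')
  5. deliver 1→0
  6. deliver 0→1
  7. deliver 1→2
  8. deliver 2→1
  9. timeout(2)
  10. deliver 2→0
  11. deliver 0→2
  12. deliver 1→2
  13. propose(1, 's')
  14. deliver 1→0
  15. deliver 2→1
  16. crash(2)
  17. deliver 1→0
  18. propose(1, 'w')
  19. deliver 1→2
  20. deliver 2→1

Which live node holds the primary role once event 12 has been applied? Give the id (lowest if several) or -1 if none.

1

after 1 — timeout(1): n1:prim/v1/[-]
after 2 — deliver 1→0: n0:back/v1/[-]
after 3 — deliver 1→2: n2:back/v1/[-]
after 4 — propose(1,'r'): ·
after 5 — deliver 1→0: n0:back/v1/[r]
after 6 — deliver 0→1: n1:prim/v1/[r]
after 7 — deliver 1→2: n2:back/v1/[r]
after 8 — deliver 2→1: ·
after 9 — timeout(2): n2:prim/v2/[r]
after 10 — deliver 2→0: n0:back/v2/[r]
after 11 — deliver 0→2: ·
after 12 — deliver 1→2: ·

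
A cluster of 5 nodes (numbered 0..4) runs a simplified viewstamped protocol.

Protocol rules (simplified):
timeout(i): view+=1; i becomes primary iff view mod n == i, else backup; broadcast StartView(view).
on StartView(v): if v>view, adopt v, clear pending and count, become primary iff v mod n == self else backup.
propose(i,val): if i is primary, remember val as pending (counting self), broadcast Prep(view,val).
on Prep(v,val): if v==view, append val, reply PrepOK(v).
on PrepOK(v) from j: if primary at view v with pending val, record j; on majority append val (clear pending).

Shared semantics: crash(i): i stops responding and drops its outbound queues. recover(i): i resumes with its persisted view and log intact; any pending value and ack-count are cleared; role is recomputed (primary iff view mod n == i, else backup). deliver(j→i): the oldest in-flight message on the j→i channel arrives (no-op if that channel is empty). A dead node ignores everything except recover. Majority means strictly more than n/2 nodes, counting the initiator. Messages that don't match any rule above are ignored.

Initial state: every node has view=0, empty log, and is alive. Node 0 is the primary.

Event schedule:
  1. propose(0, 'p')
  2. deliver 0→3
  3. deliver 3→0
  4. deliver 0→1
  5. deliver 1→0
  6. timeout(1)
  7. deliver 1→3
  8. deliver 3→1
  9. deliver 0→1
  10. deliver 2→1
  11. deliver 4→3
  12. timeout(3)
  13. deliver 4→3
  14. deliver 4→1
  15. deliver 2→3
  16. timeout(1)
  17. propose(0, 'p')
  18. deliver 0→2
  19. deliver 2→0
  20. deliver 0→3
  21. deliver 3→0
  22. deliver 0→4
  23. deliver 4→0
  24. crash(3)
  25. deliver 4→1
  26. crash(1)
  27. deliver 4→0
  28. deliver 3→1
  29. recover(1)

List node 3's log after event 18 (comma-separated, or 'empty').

1. propose(0,'p'):  nop
2. deliver 0→3:  <3:back v0 p>
3. deliver 3→0:  nop
4. deliver 0→1:  <1:back v0 p>
5. deliver 1→0:  <0:prim v0 p>
6. timeout(1):  <1:prim v1 p>
7. deliver 1→3:  <3:back v1 p>
8. deliver 3→1:  nop
9. deliver 0→1:  nop
10. deliver 2→1:  nop
11. deliver 4→3:  nop
12. timeout(3):  <3:back v2 p>
13. deliver 4→3:  nop
14. deliver 4→1:  nop
15. deliver 2→3:  nop
16. timeout(1):  <1:back v2 p>
17. propose(0,'p'):  nop
18. deliver 0→2:  <2:back v0 p>

p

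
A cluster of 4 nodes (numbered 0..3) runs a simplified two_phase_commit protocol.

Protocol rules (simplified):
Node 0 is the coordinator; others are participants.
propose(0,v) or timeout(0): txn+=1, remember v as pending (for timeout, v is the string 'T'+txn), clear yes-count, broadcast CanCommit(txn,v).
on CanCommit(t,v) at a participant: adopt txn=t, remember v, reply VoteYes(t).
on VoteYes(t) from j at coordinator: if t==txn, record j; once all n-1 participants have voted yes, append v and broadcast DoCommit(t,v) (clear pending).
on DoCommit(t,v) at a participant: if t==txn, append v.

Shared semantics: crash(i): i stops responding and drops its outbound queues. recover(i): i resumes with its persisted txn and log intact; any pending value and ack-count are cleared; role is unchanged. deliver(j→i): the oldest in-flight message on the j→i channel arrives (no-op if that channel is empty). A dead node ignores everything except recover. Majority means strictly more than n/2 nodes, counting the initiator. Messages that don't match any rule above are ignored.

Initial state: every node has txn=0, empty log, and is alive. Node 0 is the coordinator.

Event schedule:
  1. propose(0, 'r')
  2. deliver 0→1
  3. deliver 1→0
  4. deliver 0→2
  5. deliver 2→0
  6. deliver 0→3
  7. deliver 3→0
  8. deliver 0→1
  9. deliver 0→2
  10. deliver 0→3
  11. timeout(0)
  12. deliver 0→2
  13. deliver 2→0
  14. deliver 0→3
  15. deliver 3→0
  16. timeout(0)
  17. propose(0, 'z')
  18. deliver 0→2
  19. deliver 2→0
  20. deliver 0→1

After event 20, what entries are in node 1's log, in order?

e1 propose(0,'r'): 0[coor,t=1,-]
e2 deliver 0→1: 1[part,t=1,-]
e3 deliver 1→0: ·
e4 deliver 0→2: 2[part,t=1,-]
e5 deliver 2→0: ·
e6 deliver 0→3: 3[part,t=1,-]
e7 deliver 3→0: 0[coor,t=1,r]
e8 deliver 0→1: 1[part,t=1,r]
e9 deliver 0→2: 2[part,t=1,r]
e10 deliver 0→3: 3[part,t=1,r]
e11 timeout(0): 0[coor,t=2,r]
e12 deliver 0→2: 2[part,t=2,r]
e13 deliver 2→0: ·
e14 deliver 0→3: 3[part,t=2,r]
e15 deliver 3→0: ·
e16 timeout(0): 0[coor,t=3,r]
e17 propose(0,'z'): 0[coor,t=4,r]
e18 deliver 0→2: 2[part,t=3,r]
e19 deliver 2→0: ·
e20 deliver 0→1: 1[part,t=2,r]

r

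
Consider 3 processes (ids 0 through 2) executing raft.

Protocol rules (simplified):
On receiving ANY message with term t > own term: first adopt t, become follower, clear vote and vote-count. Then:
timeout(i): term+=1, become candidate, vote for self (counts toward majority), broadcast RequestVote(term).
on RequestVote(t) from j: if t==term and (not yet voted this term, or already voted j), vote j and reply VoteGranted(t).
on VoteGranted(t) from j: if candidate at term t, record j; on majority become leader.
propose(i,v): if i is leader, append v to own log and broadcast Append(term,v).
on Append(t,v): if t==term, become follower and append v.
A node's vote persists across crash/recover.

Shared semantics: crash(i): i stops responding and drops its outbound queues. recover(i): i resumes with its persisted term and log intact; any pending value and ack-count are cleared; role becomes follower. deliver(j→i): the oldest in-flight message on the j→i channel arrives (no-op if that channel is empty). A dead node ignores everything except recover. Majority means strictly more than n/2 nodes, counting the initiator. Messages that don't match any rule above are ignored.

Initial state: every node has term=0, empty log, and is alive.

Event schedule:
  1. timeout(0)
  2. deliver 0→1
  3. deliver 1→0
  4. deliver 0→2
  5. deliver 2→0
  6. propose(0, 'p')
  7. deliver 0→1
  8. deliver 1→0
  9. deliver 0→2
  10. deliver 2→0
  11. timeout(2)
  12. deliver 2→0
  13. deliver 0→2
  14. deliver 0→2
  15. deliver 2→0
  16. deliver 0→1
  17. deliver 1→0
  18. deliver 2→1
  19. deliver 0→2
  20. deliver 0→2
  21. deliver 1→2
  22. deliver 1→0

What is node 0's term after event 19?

e1 timeout(0): 0[cand,t=1,-]
e2 deliver 0→1: 1[foll,t=1,-]
e3 deliver 1→0: 0[lead,t=1,-]
e4 deliver 0→2: 2[foll,t=1,-]
e5 deliver 2→0: ·
e6 propose(0,'p'): 0[lead,t=1,p]
e7 deliver 0→1: 1[foll,t=1,p]
e8 deliver 1→0: ·
e9 deliver 0→2: 2[foll,t=1,p]
e10 deliver 2→0: ·
e11 timeout(2): 2[cand,t=2,p]
e12 deliver 2→0: 0[foll,t=2,p]
e13 deliver 0→2: 2[lead,t=2,p]
e14 deliver 0→2: ·
e15 deliver 2→0: ·
e16 deliver 0→1: ·
e17 deliver 1→0: ·
e18 deliver 2→1: 1[foll,t=2,p]
e19 deliver 0→2: ·

2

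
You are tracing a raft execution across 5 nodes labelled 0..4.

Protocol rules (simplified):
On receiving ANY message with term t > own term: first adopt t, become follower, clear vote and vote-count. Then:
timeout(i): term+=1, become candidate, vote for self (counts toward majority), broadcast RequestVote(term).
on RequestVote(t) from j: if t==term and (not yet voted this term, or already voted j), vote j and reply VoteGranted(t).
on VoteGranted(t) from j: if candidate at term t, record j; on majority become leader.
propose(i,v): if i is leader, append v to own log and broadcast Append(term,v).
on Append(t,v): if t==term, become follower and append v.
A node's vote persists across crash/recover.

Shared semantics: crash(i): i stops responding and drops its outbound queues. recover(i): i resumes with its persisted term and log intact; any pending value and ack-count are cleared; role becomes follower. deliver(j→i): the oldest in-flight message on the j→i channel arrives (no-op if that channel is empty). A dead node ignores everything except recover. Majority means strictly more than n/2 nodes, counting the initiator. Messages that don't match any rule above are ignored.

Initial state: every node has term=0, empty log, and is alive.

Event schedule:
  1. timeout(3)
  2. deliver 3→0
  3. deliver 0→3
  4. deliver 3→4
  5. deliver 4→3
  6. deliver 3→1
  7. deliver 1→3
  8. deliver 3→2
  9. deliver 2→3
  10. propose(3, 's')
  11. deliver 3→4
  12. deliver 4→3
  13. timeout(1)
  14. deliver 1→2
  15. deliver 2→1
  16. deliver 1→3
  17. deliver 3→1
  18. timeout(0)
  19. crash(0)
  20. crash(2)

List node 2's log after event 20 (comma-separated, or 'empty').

empty

after 1 — timeout(3): n3:cand/t1/[-]
after 2 — deliver 3→0: n0:foll/t1/[-]
after 3 — deliver 0→3: ·
after 4 — deliver 3→4: n4:foll/t1/[-]
after 5 — deliver 4→3: n3:lead/t1/[-]
after 6 — deliver 3→1: n1:foll/t1/[-]
after 7 — deliver 1→3: ·
after 8 — deliver 3→2: n2:foll/t1/[-]
after 9 — deliver 2→3: ·
after 10 — propose(3,'s'): n3:lead/t1/[s]
after 11 — deliver 3→4: n4:foll/t1/[s]
after 12 — deliver 4→3: ·
after 13 — timeout(1): n1:cand/t2/[-]
after 14 — deliver 1→2: n2:foll/t2/[-]
after 15 — deliver 2→1: ·
after 16 — deliver 1→3: n3:foll/t2/[s]
after 17 — deliver 3→1: ·
after 18 — timeout(0): n0:cand/t2/[-]
after 19 — crash(0): n0:✗cand/t2/[-]
after 20 — crash(2): n2:✗foll/t2/[-]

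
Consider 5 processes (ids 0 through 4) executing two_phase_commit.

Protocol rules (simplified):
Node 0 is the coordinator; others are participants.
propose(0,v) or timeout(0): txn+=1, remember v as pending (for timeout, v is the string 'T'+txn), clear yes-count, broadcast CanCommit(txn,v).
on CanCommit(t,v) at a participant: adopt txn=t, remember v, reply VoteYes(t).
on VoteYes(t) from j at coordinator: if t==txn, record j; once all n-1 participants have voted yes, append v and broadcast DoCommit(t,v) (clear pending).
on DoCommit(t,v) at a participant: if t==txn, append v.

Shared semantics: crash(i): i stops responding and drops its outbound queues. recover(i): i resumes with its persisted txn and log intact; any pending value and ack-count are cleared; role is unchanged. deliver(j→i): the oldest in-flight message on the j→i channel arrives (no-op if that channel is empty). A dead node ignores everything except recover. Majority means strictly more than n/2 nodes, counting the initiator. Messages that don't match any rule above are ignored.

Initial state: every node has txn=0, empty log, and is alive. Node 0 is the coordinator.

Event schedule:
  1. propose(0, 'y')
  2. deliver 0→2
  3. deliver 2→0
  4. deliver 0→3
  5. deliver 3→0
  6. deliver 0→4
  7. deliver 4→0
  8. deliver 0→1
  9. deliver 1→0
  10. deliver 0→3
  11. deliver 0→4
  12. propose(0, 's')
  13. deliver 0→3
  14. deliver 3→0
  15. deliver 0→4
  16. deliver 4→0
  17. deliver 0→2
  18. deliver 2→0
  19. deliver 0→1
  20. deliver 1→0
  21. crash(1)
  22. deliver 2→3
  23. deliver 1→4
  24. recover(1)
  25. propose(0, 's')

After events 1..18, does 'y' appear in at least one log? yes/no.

e1 propose(0,'y'): 0[coor,t=1,-]
e2 deliver 0→2: 2[part,t=1,-]
e3 deliver 2→0: ·
e4 deliver 0→3: 3[part,t=1,-]
e5 deliver 3→0: ·
e6 deliver 0→4: 4[part,t=1,-]
e7 deliver 4→0: ·
e8 deliver 0→1: 1[part,t=1,-]
e9 deliver 1→0: 0[coor,t=1,y]
e10 deliver 0→3: 3[part,t=1,y]
e11 deliver 0→4: 4[part,t=1,y]
e12 propose(0,'s'): 0[coor,t=2,y]
e13 deliver 0→3: 3[part,t=2,y]
e14 deliver 3→0: ·
e15 deliver 0→4: 4[part,t=2,y]
e16 deliver 4→0: ·
e17 deliver 0→2: 2[part,t=1,y]
e18 deliver 2→0: ·

yes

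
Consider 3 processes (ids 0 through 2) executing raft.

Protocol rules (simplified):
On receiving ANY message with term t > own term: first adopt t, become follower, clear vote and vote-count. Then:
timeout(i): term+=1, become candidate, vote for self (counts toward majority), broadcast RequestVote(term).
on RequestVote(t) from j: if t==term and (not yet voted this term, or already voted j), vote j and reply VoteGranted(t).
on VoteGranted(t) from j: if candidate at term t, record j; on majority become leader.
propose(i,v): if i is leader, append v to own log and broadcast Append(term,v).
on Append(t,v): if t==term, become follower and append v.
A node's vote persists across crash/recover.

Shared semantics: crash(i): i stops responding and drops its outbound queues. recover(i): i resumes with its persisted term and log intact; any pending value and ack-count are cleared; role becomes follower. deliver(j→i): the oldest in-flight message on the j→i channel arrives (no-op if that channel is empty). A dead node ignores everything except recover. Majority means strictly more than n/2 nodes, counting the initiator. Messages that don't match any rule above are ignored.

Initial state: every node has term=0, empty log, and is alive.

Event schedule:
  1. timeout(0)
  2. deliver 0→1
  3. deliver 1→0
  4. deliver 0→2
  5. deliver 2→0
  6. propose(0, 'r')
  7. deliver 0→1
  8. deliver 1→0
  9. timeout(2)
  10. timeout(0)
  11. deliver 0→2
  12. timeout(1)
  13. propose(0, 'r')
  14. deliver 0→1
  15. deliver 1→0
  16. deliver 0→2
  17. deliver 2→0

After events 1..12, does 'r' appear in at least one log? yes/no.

[1] timeout(0) → N0(cand t1 [-])
[2] deliver 0→1 → N1(foll t1 [-])
[3] deliver 1→0 → N0(lead t1 [-])
[4] deliver 0→2 → N2(foll t1 [-])
[5] deliver 2→0 → ∅
[6] propose(0,'r') → N0(lead t1 [r])
[7] deliver 0→1 → N1(foll t1 [r])
[8] deliver 1→0 → ∅
[9] timeout(2) → N2(cand t2 [-])
[10] timeout(0) → N0(cand t2 [r])
[11] deliver 0→2 → ∅
[12] timeout(1) → N1(cand t2 [r])

yes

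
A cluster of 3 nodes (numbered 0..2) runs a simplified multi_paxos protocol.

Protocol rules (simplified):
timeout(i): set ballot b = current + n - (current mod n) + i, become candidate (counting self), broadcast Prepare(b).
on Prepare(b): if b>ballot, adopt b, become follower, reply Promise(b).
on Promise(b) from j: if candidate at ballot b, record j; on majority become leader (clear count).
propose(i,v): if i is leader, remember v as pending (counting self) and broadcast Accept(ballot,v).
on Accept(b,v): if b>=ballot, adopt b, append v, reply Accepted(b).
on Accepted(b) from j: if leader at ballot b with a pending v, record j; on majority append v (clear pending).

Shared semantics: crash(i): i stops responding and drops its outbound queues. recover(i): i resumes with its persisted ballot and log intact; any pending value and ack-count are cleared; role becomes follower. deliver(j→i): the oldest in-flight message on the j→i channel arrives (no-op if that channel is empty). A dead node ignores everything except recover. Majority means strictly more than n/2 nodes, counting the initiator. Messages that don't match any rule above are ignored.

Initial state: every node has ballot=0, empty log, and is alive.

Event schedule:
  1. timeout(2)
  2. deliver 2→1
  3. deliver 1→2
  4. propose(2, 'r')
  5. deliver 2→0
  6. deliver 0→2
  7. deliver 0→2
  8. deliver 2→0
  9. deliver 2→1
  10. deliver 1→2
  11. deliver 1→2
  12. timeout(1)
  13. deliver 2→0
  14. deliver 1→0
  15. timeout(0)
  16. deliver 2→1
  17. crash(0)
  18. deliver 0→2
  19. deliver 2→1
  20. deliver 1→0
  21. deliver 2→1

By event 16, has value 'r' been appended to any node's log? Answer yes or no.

yes

after 1 — timeout(2): n2:cand/b5/[-]
after 2 — deliver 2→1: n1:foll/b5/[-]
after 3 — deliver 1→2: n2:lead/b5/[-]
after 4 — propose(2,'r'): ·
after 5 — deliver 2→0: n0:foll/b5/[-]
after 6 — deliver 0→2: ·
after 7 — deliver 0→2: ·
after 8 — deliver 2→0: n0:foll/b5/[r]
after 9 — deliver 2→1: n1:foll/b5/[r]
after 10 — deliver 1→2: n2:lead/b5/[r]
after 11 — deliver 1→2: ·
after 12 — timeout(1): n1:cand/b7/[r]
after 13 — deliver 2→0: ·
after 14 — deliver 1→0: n0:foll/b7/[r]
after 15 — timeout(0): n0:cand/b9/[r]
after 16 — deliver 2→1: ·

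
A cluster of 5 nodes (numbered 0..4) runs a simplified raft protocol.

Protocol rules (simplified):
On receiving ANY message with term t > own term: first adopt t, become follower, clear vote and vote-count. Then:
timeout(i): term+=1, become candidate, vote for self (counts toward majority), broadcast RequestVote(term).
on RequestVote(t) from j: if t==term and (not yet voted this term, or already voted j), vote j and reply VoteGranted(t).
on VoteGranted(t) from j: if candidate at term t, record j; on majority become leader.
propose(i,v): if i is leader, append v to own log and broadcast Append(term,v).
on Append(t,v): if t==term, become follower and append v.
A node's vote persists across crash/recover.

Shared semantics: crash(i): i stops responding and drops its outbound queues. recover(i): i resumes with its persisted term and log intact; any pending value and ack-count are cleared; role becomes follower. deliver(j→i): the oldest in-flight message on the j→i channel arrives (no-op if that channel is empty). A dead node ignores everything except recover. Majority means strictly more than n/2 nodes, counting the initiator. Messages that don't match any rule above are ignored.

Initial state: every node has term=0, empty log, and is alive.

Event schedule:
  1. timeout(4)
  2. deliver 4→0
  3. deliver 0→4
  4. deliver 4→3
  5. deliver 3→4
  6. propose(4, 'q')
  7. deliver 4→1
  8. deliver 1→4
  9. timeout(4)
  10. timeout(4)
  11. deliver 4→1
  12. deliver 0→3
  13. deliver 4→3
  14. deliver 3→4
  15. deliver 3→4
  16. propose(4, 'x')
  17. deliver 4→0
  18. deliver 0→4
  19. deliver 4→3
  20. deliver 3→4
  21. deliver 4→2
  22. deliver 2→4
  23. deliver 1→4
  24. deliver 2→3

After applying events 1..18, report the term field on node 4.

e1 timeout(4): 4[cand,t=1,-]
e2 deliver 4→0: 0[foll,t=1,-]
e3 deliver 0→4: ·
e4 deliver 4→3: 3[foll,t=1,-]
e5 deliver 3→4: 4[lead,t=1,-]
e6 propose(4,'q'): 4[lead,t=1,q]
e7 deliver 4→1: 1[foll,t=1,-]
e8 deliver 1→4: ·
e9 timeout(4): 4[cand,t=2,q]
e10 timeout(4): 4[cand,t=3,q]
e11 deliver 4→1: 1[foll,t=1,q]
e12 deliver 0→3: ·
e13 deliver 4→3: 3[foll,t=1,q]
e14 deliver 3→4: ·
e15 deliver 3→4: ·
e16 propose(4,'x'): ·
e17 deliver 4→0: 0[foll,t=1,q]
e18 deliver 0→4: ·

3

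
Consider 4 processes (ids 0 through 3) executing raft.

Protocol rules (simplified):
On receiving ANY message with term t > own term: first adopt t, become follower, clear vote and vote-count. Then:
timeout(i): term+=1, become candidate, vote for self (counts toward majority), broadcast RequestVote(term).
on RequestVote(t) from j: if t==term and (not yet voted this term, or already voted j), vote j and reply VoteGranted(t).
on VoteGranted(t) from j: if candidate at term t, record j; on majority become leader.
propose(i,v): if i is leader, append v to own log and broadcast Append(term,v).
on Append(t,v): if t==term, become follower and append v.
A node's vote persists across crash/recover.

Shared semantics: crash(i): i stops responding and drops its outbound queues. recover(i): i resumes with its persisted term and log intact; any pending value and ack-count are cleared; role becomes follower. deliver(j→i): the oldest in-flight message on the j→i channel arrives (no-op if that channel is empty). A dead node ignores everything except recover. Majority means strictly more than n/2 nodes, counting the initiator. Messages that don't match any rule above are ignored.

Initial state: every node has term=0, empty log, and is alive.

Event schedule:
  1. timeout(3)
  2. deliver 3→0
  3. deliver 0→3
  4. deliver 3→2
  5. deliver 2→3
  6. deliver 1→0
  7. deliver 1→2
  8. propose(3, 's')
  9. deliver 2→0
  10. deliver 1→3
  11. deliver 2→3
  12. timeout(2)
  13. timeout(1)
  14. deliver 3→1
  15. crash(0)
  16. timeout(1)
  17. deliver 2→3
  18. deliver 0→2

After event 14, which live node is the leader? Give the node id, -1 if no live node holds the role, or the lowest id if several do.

3

1. timeout(3):  <3:cand t1 ->
2. deliver 3→0:  <0:foll t1 ->
3. deliver 0→3:  nop
4. deliver 3→2:  <2:foll t1 ->
5. deliver 2→3:  <3:lead t1 ->
6. deliver 1→0:  nop
7. deliver 1→2:  nop
8. propose(3,'s'):  <3:lead t1 s>
9. deliver 2→0:  nop
10. deliver 1→3:  nop
11. deliver 2→3:  nop
12. timeout(2):  <2:cand t2 ->
13. timeout(1):  <1:cand t1 ->
14. deliver 3→1:  nop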